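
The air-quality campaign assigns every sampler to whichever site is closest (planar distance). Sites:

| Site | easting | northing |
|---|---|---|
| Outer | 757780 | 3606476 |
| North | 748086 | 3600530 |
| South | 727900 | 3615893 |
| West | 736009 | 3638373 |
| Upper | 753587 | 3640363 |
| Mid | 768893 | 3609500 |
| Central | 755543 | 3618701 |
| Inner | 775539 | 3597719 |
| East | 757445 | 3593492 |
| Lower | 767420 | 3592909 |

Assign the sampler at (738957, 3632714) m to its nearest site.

West

Squared distances to each site:
Outer: 1042737973.000; North: 1119148497.000; South: 405203290.000; West: 40714985.000; Upper: 272544101.000; Mid: 1435053892.000; Central: 471459565.000; Inner: 2562892749.000; East: 1880171428.000; Lower: 2394580394.000.
Minimum at West.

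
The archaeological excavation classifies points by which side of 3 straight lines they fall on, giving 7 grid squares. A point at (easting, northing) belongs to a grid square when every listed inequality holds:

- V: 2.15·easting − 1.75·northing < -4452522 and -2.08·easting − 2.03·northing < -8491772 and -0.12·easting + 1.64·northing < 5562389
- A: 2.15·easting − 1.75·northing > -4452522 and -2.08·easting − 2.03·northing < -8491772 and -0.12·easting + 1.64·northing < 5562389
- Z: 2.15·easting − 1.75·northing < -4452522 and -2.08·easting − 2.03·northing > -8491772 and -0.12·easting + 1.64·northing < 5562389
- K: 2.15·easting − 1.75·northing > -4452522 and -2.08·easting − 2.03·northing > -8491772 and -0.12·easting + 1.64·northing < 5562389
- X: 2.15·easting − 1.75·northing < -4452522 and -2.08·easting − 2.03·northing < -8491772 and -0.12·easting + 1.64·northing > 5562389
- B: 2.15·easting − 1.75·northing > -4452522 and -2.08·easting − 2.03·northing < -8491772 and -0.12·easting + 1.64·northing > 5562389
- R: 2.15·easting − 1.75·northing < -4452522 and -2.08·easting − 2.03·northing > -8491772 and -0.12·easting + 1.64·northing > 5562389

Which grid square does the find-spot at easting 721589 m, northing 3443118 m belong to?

Z

2.15·721589 − 1.75·3443118 = -4474040.150, which is < -4452522
-2.08·721589 − 2.03·3443118 = -8490434.660, which is > -8491772
-0.12·721589 + 1.64·3443118 = 5560122.840, which is < 5562389
This sign pattern matches Z.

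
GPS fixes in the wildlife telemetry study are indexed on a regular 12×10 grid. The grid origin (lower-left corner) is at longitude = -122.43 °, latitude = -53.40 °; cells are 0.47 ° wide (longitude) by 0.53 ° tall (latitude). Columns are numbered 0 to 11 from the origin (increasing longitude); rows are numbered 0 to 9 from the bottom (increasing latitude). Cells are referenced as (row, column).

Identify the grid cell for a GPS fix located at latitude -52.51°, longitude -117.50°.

Column index: ⌊(-117.50 − -122.43) / 0.47⌋ = ⌊10.489⌋ = 10
Row offset from origin: ⌊(-52.51 − -53.40) / 0.53⌋ = ⌊1.679⌋ = 1 → row 1

(1, 10)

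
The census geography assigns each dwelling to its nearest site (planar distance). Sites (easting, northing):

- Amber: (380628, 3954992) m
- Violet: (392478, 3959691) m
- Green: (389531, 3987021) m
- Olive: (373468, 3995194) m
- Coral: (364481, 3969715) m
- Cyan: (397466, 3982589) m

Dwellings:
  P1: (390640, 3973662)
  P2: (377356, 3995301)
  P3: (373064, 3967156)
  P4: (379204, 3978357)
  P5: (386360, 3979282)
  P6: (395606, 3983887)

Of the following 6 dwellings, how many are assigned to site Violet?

0

P1 → Cyan
P2 → Olive
P3 → Coral
P4 → Green
P5 → Green
P6 → Cyan
0 of the 6 go to Violet.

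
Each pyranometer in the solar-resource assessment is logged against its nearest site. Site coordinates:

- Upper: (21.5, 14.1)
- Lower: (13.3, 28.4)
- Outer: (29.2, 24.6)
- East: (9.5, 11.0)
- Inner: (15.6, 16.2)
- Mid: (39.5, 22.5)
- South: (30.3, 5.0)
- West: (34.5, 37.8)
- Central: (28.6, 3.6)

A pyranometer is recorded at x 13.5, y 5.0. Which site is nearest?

East

Squared distances to each site:
Upper: 146.810; Lower: 547.600; Outer: 630.650; East: 52.000; Inner: 129.850; Mid: 982.250; South: 282.240; West: 1516.840; Central: 229.970.
Minimum at East.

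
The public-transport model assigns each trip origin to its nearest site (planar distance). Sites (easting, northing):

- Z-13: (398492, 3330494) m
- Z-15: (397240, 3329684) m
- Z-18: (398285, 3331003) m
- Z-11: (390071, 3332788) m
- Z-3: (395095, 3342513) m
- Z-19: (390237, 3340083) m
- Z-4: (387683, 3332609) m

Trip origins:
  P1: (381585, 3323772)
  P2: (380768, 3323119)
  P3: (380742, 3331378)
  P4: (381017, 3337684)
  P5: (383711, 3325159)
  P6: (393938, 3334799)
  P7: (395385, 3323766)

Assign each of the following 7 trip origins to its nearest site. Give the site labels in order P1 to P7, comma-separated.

Z-4, Z-4, Z-4, Z-4, Z-4, Z-11, Z-15

P1 → Z-4 (d²=115278173.00)
P2 → Z-4 (d²=137877325.00)
P3 → Z-4 (d²=49692842.00)
P4 → Z-4 (d²=70191181.00)
P5 → Z-4 (d²=71279284.00)
P6 → Z-11 (d²=18997810.00)
P7 → Z-15 (d²=38463749.00)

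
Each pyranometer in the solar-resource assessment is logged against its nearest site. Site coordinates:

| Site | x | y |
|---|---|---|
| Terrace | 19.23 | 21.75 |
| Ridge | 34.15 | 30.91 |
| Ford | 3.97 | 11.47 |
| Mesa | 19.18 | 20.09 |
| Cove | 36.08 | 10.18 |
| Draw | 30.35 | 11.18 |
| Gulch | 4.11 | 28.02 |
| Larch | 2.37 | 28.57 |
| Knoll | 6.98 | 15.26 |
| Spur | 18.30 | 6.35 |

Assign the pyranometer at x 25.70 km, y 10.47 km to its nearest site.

Draw

Squared distances to each site:
Terrace: 169.099; Ridge: 489.196; Ford: 473.193; Mesa: 135.055; Cove: 107.828; Draw: 22.127; Gulch: 774.131; Larch: 871.899; Knoll: 373.382; Spur: 71.734.
Minimum at Draw.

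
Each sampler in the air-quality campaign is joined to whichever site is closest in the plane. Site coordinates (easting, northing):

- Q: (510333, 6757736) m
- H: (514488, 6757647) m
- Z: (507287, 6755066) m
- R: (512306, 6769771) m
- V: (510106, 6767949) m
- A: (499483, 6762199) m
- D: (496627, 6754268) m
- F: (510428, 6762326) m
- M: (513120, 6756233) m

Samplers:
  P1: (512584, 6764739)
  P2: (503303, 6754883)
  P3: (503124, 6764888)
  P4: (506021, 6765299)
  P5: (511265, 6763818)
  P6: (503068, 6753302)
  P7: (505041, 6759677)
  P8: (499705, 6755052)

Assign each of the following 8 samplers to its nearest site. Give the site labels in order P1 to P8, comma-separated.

P1 → F (d²=10470905.00)
P2 → Z (d²=15905745.00)
P3 → A (d²=20487602.00)
P4 → V (d²=23709725.00)
P5 → F (d²=2926633.00)
P6 → Z (d²=20911657.00)
P7 → Z (d²=26305837.00)
P8 → D (d²=10088740.00)

F, Z, A, V, F, Z, Z, D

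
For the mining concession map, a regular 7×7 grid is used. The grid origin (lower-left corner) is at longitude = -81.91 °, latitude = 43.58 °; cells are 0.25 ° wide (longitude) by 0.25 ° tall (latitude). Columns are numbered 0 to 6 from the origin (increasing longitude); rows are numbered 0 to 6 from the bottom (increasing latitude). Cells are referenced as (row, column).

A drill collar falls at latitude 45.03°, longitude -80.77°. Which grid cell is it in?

(5, 4)

Column index: ⌊(-80.77 − -81.91) / 0.25⌋ = ⌊4.560⌋ = 4
Row offset from origin: ⌊(45.03 − 43.58) / 0.25⌋ = ⌊5.800⌋ = 5 → row 5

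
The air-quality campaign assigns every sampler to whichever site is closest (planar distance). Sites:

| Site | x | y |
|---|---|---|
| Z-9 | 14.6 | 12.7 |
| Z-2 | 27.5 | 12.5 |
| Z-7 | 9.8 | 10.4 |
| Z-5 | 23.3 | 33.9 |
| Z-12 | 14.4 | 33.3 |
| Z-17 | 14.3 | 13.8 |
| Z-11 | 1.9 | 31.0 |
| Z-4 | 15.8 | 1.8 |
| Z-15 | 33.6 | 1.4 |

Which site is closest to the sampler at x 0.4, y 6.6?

Z-7

Squared distances to each site:
Z-9: 238.850; Z-2: 769.220; Z-7: 102.800; Z-5: 1269.700; Z-12: 908.890; Z-17: 245.050; Z-11: 597.610; Z-4: 260.200; Z-15: 1129.280.
Minimum at Z-7.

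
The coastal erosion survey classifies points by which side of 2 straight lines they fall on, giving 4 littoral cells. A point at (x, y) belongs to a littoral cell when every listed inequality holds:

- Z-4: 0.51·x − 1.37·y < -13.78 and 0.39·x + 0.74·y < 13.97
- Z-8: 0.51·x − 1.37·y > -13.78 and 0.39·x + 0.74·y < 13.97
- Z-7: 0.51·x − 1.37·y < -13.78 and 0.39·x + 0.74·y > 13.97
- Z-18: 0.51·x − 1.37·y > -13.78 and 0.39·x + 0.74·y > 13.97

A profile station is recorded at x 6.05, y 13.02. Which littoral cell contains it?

Z-4

0.51·6.05 − 1.37·13.02 = -14.752, which is < -13.78
0.39·6.05 + 0.74·13.02 = 11.994, which is < 13.97
This sign pattern matches Z-4.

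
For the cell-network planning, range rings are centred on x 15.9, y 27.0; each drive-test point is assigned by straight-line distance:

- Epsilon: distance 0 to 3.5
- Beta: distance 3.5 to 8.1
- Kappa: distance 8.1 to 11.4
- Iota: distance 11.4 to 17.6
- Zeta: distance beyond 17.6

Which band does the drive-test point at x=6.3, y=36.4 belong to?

Distance = √((6.3−15.9)² + (36.4−27.0)²) = √(92.160 + 88.360) = 13.436.
11.4 ≤ 13.436 < 17.6 → Iota.

Iota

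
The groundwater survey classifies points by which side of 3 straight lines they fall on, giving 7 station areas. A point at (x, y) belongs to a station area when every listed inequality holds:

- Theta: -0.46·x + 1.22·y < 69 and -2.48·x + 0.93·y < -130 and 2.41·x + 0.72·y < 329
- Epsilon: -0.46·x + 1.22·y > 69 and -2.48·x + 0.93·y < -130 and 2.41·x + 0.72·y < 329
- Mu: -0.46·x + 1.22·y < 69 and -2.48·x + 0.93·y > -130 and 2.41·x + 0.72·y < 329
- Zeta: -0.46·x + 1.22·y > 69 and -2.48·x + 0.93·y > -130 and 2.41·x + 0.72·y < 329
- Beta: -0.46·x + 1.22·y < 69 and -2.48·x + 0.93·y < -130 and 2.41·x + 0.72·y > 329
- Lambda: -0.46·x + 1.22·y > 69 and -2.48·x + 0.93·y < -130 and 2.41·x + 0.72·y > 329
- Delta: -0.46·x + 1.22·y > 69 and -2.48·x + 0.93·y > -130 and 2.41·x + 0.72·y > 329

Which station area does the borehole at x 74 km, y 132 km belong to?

Zeta

-0.46·74 + 1.22·132 = 127.000, which is > 69
-2.48·74 + 0.93·132 = -60.760, which is > -130
2.41·74 + 0.72·132 = 273.380, which is < 329
This sign pattern matches Zeta.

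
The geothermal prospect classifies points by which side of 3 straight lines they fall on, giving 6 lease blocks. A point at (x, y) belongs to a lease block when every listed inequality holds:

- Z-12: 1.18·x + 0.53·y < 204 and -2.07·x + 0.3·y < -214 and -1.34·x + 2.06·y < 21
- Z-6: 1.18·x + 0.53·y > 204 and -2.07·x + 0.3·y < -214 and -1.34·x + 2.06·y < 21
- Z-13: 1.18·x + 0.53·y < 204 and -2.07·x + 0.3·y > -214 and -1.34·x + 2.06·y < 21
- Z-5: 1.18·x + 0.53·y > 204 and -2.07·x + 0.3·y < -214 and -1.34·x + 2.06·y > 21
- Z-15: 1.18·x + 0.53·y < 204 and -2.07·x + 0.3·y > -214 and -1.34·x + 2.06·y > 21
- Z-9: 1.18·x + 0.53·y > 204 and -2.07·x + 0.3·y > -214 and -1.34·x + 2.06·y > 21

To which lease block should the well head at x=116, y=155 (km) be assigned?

Z-9

1.18·116 + 0.53·155 = 219.030, which is > 204
-2.07·116 + 0.3·155 = -193.620, which is > -214
-1.34·116 + 2.06·155 = 163.860, which is > 21
This sign pattern matches Z-9.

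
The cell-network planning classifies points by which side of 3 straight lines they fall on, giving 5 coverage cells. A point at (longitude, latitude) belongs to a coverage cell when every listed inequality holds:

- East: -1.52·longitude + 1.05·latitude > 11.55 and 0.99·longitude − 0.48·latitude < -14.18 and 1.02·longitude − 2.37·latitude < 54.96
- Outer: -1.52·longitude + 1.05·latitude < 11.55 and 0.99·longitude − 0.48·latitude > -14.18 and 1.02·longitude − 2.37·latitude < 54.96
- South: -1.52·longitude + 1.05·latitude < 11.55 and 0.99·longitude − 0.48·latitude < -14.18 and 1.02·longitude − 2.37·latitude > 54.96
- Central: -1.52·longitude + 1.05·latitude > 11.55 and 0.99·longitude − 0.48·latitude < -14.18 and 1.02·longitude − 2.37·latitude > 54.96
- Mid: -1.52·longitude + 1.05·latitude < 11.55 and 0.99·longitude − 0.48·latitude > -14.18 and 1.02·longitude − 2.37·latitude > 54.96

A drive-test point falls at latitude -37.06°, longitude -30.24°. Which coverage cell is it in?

-1.52·-30.24 + 1.05·-37.06 = 7.052, which is < 11.55
0.99·-30.24 − 0.48·-37.06 = -12.149, which is > -14.18
1.02·-30.24 − 2.37·-37.06 = 56.987, which is > 54.96
This sign pattern matches Mid.

Mid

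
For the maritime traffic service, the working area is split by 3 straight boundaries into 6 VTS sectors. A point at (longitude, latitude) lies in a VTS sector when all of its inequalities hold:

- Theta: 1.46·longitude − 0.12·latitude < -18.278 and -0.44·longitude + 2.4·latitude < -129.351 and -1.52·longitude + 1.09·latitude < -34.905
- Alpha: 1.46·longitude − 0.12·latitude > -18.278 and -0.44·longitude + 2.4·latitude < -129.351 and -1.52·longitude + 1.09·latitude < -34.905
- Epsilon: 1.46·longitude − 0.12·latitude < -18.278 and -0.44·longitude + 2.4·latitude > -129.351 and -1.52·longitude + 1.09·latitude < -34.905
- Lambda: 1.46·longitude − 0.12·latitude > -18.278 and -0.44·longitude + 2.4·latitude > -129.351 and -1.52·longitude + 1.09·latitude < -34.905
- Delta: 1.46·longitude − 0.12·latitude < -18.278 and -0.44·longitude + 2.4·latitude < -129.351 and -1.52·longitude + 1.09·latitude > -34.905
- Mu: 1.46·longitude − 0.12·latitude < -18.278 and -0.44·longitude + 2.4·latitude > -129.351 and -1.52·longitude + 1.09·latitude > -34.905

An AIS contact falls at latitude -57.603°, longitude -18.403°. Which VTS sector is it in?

Delta

1.46·-18.403 − 0.12·-57.603 = -19.956, which is < -18.278
-0.44·-18.403 + 2.4·-57.603 = -130.150, which is < -129.351
-1.52·-18.403 + 1.09·-57.603 = -34.815, which is > -34.905
This sign pattern matches Delta.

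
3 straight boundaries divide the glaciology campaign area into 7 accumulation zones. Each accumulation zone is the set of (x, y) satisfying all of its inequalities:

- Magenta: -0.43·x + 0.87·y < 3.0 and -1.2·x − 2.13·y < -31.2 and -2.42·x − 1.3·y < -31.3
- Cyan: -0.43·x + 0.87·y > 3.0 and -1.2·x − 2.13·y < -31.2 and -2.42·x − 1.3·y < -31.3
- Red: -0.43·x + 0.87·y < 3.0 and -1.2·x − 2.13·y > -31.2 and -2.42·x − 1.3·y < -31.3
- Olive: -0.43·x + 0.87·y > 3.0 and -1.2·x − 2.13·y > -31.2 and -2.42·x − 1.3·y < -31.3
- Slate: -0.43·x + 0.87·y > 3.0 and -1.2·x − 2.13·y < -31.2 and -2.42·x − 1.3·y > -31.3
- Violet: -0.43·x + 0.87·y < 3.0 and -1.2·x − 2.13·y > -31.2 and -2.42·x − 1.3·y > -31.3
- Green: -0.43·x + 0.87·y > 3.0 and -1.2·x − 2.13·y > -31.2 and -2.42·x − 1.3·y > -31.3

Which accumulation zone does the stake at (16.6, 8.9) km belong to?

Magenta

-0.43·16.6 + 0.87·8.9 = 0.605, which is < 3.0
-1.2·16.6 − 2.13·8.9 = -38.877, which is < -31.2
-2.42·16.6 − 1.3·8.9 = -51.742, which is < -31.3
This sign pattern matches Magenta.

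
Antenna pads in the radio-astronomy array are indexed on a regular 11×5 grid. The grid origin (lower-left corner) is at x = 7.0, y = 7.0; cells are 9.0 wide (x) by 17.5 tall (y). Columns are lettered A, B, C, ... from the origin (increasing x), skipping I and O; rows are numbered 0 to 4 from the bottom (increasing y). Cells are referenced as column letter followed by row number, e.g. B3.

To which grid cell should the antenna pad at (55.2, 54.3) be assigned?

Column index: ⌊(55.2 − 7.0) / 9.0⌋ = ⌊5.356⌋ = 5 → column F
Row offset from origin: ⌊(54.3 − 7.0) / 17.5⌋ = ⌊2.703⌋ = 2 → row 2

F2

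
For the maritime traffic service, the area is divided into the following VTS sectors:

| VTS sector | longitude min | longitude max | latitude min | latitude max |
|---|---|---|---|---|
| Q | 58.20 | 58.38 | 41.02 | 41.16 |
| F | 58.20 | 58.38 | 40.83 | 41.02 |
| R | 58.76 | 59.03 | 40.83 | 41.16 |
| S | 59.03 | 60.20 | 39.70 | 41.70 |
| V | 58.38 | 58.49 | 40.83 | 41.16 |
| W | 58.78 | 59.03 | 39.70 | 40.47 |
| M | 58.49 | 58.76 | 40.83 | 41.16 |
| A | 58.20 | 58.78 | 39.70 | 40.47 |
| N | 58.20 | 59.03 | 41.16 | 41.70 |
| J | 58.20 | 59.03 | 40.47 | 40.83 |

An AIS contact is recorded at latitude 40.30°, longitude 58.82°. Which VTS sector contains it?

W

The point has longitude = 58.82 and latitude = 40.30.
Only W satisfies 58.78 ≤ longitude ≤ 59.03 and 39.70 ≤ latitude ≤ 40.47.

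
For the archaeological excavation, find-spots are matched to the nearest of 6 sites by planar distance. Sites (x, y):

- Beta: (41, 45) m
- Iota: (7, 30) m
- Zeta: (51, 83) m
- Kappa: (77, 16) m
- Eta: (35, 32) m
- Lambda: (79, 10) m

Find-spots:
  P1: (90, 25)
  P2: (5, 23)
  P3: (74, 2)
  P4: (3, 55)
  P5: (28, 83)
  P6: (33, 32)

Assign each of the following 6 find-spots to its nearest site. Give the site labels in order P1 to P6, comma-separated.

P1 → Kappa (d²=250.00)
P2 → Iota (d²=53.00)
P3 → Lambda (d²=89.00)
P4 → Iota (d²=641.00)
P5 → Zeta (d²=529.00)
P6 → Eta (d²=4.00)

Kappa, Iota, Lambda, Iota, Zeta, Eta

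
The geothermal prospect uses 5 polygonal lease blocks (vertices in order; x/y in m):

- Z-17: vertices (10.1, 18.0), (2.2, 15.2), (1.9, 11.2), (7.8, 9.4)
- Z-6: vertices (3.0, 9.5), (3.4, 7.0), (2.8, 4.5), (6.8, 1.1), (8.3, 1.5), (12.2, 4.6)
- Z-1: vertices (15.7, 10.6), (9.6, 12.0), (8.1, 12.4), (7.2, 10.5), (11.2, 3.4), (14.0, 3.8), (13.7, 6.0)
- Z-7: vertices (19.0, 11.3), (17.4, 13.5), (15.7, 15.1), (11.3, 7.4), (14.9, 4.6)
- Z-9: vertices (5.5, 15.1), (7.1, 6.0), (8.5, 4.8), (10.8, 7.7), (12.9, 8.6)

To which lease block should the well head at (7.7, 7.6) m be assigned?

Z-9

Cast a ray rightward from (7.7, 7.6). For each polygon, the edges (by vertex number in listed order) whose endpoints lie on opposite sides of y = 7.6, where each meets that height, and whether that is right or left of the point:
Z-17: no edge straddles that height → 0 crossings.
Z-6: 1–2 at x≈3.30 (left), 6–1 at x≈6.57 (left) → 0 crossings.
Z-1: 4–5 at x≈8.83 (right), 7–1 at x≈14.40 (right) → 2 crossings.
Z-7: 3–4 at x≈11.41 (right), 5–1 at x≈16.74 (right) → 2 crossings.
Z-9: 1–2 at x≈6.82 (left), 3–4 at x≈10.72 (right) → 1 crossing.
Only Z-9 has an odd count, so the point is inside Z-9.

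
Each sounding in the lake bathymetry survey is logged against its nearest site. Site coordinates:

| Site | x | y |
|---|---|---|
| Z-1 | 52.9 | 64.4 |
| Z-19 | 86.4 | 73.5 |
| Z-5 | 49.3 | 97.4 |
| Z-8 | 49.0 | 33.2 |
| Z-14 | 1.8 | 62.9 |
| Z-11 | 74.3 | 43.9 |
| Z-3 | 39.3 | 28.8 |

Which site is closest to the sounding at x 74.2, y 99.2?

Squared distances to each site:
Z-1: 1664.730; Z-19: 809.330; Z-5: 623.250; Z-8: 4991.040; Z-14: 6559.450; Z-11: 3058.100; Z-3: 6174.170.
Minimum at Z-5.

Z-5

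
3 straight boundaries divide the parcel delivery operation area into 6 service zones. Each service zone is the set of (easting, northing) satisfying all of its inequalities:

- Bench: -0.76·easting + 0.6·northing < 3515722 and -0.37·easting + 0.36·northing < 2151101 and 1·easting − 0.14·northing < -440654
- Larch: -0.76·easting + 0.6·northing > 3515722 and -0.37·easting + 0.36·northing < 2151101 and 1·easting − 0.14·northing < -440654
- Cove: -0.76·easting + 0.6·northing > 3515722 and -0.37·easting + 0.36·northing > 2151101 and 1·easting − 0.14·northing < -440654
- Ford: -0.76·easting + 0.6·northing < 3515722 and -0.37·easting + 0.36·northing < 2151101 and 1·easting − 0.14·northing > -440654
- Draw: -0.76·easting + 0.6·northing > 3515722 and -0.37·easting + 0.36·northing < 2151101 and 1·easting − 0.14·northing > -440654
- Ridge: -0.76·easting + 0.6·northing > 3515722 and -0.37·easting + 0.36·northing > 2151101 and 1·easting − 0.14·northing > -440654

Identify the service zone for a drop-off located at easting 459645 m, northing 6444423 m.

-0.76·459645 + 0.6·6444423 = 3517323.600, which is > 3515722
-0.37·459645 + 0.36·6444423 = 2149923.630, which is < 2151101
1·459645 − 0.14·6444423 = -442574.220, which is < -440654
This sign pattern matches Larch.

Larch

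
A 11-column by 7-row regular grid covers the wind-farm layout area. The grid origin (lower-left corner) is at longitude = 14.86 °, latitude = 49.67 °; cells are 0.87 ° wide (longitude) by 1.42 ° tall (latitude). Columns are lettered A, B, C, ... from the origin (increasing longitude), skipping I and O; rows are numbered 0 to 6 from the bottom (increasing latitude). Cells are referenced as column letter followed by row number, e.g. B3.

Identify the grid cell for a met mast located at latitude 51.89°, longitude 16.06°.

Column index: ⌊(16.06 − 14.86) / 0.87⌋ = ⌊1.379⌋ = 1 → column B
Row offset from origin: ⌊(51.89 − 49.67) / 1.42⌋ = ⌊1.563⌋ = 1 → row 1

B1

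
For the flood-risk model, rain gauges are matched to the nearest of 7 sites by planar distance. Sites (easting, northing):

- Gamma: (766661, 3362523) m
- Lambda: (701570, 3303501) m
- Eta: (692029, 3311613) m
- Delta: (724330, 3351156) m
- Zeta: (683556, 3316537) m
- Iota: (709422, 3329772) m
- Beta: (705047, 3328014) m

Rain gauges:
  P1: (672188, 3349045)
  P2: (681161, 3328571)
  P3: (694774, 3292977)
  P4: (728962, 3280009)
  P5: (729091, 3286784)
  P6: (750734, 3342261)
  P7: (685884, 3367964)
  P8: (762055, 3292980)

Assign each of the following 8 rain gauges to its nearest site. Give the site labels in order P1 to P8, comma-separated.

Zeta, Zeta, Lambda, Lambda, Lambda, Gamma, Delta, Lambda

P1 → Zeta (d²=1186001488.00)
P2 → Zeta (d²=150553181.00)
P3 → Lambda (d²=156940192.00)
P4 → Lambda (d²=1302195728.00)
P5 → Lambda (d²=1036863530.00)
P6 → Gamma (d²=664217973.00)
P7 → Delta (d²=1760603780.00)
P8 → Lambda (d²=3769126666.00)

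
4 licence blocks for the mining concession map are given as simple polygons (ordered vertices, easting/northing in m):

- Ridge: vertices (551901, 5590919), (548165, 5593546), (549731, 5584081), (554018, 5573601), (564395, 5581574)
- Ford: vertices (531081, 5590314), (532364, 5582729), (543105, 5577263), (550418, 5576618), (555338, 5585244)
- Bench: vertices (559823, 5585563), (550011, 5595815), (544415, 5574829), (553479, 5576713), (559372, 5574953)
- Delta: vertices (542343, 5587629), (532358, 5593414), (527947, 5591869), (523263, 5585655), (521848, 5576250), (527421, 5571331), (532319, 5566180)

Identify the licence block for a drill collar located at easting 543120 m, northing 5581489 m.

Cast a ray rightward from (543120, 5581489). For each polygon, the edges (by vertex number in listed order) whose endpoints lie on opposite sides of northing = 5581489, where each meets that height, and whether that is right or left of the point:
Ridge: 3–4 at easting≈550791.3 (right), 4–5 at easting≈564284.4 (right) → 2 crossings.
Ford: 2–3 at easting≈534800.7 (left), 4–5 at easting≈553196.3 (right) → 1 crossing.
Bench: 2–3 at easting≈546190.9 (right), 5–1 at easting≈559649.8 (right) → 2 crossings.
Delta: 4–5 at easting≈522636.2 (left), 7–1 at easting≈539473.5 (left) → 0 crossings.
Only Ford has an odd count, so the point is inside Ford.

Ford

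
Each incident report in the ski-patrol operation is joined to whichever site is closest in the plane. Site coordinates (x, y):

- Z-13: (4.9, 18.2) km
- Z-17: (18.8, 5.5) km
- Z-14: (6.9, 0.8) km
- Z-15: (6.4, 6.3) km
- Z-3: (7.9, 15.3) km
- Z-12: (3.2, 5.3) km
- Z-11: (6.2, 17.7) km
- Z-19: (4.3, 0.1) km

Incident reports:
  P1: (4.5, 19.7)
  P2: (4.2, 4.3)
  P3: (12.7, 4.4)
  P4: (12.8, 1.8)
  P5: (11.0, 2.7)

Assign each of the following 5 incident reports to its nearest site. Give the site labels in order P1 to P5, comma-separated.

P1 → Z-13 (d²=2.41)
P2 → Z-12 (d²=2.00)
P3 → Z-17 (d²=38.42)
P4 → Z-14 (d²=35.81)
P5 → Z-14 (d²=20.42)

Z-13, Z-12, Z-17, Z-14, Z-14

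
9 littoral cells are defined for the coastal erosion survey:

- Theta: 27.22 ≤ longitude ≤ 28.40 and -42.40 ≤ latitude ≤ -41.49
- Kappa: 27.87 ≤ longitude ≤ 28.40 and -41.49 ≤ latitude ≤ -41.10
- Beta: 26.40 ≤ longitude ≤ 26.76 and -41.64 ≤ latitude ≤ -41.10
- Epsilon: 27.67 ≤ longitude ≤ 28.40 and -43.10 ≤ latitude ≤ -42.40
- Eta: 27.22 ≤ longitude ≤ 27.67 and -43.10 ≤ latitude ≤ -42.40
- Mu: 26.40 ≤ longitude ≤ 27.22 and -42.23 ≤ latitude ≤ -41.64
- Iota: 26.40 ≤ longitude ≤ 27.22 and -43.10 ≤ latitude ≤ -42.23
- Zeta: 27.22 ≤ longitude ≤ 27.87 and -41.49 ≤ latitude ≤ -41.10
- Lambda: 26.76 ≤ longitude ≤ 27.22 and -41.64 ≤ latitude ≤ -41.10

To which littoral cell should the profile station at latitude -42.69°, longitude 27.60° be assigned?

The point has longitude = 27.60 and latitude = -42.69.
Only Eta satisfies 27.22 ≤ longitude ≤ 27.67 and -43.10 ≤ latitude ≤ -42.40.

Eta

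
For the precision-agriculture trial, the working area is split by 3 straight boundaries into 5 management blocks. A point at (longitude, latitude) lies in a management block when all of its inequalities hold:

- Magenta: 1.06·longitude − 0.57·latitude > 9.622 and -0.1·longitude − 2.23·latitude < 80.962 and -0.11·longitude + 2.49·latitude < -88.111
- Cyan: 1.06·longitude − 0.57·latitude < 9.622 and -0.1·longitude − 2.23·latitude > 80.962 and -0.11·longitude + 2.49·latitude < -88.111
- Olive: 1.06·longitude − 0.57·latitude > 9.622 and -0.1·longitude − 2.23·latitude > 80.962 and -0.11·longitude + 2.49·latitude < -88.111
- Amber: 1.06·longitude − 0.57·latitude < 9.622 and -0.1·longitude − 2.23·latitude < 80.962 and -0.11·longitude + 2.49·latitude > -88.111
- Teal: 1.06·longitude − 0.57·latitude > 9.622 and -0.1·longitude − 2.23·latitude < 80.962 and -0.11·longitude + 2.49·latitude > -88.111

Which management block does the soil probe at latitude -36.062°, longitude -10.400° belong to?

Cyan

1.06·-10.400 − 0.57·-36.062 = 9.531, which is < 9.622
-0.1·-10.400 − 2.23·-36.062 = 81.458, which is > 80.962
-0.11·-10.400 + 2.49·-36.062 = -88.650, which is < -88.111
This sign pattern matches Cyan.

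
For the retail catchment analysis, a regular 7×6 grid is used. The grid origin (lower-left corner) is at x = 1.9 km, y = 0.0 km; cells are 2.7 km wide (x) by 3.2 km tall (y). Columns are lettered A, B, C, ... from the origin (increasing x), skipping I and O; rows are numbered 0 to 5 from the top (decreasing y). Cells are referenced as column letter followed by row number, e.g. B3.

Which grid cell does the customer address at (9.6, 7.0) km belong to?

C3

Column index: ⌊(9.6 − 1.9) / 2.7⌋ = ⌊2.852⌋ = 2 → column C
Row offset from origin: ⌊(7.0 − 0.0) / 3.2⌋ = ⌊2.188⌋ = 2 → row 3 (counted from top)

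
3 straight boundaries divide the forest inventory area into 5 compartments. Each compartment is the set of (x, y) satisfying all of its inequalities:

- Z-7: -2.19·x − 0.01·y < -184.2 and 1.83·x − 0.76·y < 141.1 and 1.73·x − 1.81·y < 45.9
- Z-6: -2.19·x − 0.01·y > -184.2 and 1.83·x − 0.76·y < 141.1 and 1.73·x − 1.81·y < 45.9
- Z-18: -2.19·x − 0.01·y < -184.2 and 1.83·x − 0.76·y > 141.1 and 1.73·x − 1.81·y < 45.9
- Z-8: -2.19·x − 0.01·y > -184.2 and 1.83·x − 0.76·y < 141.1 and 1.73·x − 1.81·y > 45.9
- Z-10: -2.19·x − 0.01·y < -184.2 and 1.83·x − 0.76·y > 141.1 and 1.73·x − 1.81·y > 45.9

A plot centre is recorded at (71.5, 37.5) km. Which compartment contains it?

-2.19·71.5 − 0.01·37.5 = -156.960, which is > -184.2
1.83·71.5 − 0.76·37.5 = 102.345, which is < 141.1
1.73·71.5 − 1.81·37.5 = 55.820, which is > 45.9
This sign pattern matches Z-8.

Z-8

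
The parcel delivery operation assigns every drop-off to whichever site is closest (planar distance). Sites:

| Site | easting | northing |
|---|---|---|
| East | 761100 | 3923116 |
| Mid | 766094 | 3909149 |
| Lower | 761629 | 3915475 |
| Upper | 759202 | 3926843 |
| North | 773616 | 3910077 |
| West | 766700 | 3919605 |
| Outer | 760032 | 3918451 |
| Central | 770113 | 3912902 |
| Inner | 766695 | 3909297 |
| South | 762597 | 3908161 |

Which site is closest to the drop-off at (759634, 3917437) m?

Squared distances to each site:
East: 34400197.000; Mid: 110422544.000; Lower: 7829469.000; Upper: 88659460.000; North: 249665924.000; West: 54628580.000; Outer: 1186600.000; Central: 130375666.000; Inner: 116117321.000; South: 94823545.000.
Minimum at Outer.

Outer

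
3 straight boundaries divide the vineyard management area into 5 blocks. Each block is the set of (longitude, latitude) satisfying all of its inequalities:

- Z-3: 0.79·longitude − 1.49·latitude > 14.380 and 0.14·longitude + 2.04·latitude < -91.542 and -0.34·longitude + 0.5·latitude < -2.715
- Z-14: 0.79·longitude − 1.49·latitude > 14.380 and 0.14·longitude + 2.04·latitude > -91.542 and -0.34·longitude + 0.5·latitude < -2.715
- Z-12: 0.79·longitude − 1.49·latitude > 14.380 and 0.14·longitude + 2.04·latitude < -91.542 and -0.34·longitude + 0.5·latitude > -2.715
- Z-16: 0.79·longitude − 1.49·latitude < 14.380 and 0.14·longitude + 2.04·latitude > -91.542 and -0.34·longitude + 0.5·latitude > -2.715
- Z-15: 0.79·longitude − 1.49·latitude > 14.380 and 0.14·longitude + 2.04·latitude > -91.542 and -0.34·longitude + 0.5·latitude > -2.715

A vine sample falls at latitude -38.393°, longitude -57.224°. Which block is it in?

0.79·-57.224 − 1.49·-38.393 = 11.999, which is < 14.380
0.14·-57.224 + 2.04·-38.393 = -86.333, which is > -91.542
-0.34·-57.224 + 0.5·-38.393 = 0.260, which is > -2.715
This sign pattern matches Z-16.

Z-16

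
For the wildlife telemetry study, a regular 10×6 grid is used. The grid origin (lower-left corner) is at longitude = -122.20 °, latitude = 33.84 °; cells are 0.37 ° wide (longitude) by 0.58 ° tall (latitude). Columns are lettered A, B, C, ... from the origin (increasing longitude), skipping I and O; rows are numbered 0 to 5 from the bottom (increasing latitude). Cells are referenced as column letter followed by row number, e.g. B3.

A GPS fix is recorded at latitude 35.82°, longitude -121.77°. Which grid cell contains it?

Column index: ⌊(-121.77 − -122.20) / 0.37⌋ = ⌊1.162⌋ = 1 → column B
Row offset from origin: ⌊(35.82 − 33.84) / 0.58⌋ = ⌊3.414⌋ = 3 → row 3

B3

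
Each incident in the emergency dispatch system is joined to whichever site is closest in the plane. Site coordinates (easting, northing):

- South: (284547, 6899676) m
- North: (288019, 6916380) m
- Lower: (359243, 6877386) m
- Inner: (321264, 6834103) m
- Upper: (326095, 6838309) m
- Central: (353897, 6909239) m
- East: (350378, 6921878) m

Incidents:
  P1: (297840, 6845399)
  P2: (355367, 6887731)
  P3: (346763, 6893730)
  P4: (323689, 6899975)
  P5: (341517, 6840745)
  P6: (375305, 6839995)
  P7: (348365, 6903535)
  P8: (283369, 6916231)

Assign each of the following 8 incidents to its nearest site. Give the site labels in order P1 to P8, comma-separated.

Inner, Lower, Central, Central, Upper, Lower, Central, North

P1 → Inner (d²=676283392.00)
P2 → Lower (d²=122042401.00)
P3 → Central (d²=291423037.00)
P4 → Central (d²=998344960.00)
P5 → Upper (d²=243772180.00)
P6 → Lower (d²=1656074725.00)
P7 → Central (d²=63138640.00)
P8 → North (d²=21644701.00)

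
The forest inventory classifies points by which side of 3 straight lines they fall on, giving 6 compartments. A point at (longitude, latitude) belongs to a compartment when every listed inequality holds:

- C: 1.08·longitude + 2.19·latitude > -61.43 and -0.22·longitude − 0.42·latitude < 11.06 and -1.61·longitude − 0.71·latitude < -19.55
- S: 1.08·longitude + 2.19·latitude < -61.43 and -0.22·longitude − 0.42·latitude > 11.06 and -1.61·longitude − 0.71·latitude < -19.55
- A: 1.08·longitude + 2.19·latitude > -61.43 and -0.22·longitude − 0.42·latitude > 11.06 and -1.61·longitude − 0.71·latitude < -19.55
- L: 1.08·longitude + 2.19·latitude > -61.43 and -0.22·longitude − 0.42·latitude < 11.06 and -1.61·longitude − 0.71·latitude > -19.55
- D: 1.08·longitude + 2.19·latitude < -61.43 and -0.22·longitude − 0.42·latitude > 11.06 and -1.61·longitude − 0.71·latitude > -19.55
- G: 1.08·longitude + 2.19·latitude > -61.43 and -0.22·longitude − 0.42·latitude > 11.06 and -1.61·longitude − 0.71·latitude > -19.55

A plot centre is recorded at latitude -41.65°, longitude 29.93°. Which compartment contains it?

L

1.08·29.93 + 2.19·-41.65 = -58.889, which is > -61.43
-0.22·29.93 − 0.42·-41.65 = 10.908, which is < 11.06
-1.61·29.93 − 0.71·-41.65 = -18.616, which is > -19.55
This sign pattern matches L.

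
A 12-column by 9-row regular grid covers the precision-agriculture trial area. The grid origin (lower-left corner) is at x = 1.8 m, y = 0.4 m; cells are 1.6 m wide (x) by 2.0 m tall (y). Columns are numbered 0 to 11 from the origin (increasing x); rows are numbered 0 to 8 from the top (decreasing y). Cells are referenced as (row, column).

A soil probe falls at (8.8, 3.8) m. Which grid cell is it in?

Column index: ⌊(8.8 − 1.8) / 1.6⌋ = ⌊4.375⌋ = 4
Row offset from origin: ⌊(3.8 − 0.4) / 2.0⌋ = ⌊1.700⌋ = 1 → row 7 (counted from top)

(7, 4)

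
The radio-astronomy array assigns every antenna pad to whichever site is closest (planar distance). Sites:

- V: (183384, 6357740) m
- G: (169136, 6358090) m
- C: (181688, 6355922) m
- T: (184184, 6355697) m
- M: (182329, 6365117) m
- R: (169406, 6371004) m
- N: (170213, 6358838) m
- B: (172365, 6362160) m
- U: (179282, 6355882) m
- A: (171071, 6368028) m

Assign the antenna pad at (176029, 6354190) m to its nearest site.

Squared distances to each site:
V: 66698525.000; G: 62723449.000; C: 35024105.000; T: 68775074.000; M: 159089329.000; R: 326574725.000; N: 55429760.000; B: 76945796.000; U: 13444873.000; A: 216072008.000.
Minimum at U.

U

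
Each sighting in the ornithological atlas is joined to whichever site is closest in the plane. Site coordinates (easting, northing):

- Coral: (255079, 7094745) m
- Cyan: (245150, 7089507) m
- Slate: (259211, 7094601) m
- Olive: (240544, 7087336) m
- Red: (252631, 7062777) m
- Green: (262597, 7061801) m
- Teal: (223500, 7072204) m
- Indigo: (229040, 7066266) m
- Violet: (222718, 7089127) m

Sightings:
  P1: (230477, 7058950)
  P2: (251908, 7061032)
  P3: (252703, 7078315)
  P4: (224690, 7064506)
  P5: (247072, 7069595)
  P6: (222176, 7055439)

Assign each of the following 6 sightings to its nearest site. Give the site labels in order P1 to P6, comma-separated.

P1 → Indigo (d²=55588825.00)
P2 → Red (d²=3567754.00)
P3 → Cyan (d²=182308673.00)
P4 → Indigo (d²=22020100.00)
P5 → Red (d²=77387605.00)
P6 → Indigo (d²=164338425.00)

Indigo, Red, Cyan, Indigo, Red, Indigo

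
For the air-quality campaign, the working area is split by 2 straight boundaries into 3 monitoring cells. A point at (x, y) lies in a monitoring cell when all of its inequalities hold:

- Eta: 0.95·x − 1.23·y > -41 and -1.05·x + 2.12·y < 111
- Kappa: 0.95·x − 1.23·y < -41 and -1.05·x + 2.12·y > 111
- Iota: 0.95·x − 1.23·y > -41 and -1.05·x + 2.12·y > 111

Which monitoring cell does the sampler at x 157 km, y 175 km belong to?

0.95·157 − 1.23·175 = -66.100, which is < -41
-1.05·157 + 2.12·175 = 206.150, which is > 111
This sign pattern matches Kappa.

Kappa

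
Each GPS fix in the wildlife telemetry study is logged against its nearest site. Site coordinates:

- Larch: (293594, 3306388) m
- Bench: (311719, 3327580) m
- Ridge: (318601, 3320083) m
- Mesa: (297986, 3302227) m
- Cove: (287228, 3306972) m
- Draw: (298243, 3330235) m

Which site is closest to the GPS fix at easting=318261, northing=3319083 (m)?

Ridge

Squared distances to each site:
Larch: 769623914.000; Bench: 114996773.000; Ridge: 1115600.000; Mesa: 695200361.000; Cove: 1109723410.000; Draw: 525087428.000.
Minimum at Ridge.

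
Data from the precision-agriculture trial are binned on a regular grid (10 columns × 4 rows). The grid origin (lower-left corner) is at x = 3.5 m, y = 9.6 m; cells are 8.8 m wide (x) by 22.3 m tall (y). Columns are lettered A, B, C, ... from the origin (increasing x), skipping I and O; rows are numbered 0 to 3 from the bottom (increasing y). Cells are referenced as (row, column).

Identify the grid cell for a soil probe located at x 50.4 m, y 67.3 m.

Column index: ⌊(50.4 − 3.5) / 8.8⌋ = ⌊5.330⌋ = 5 → column F
Row offset from origin: ⌊(67.3 − 9.6) / 22.3⌋ = ⌊2.587⌋ = 2 → row 2

(2, F)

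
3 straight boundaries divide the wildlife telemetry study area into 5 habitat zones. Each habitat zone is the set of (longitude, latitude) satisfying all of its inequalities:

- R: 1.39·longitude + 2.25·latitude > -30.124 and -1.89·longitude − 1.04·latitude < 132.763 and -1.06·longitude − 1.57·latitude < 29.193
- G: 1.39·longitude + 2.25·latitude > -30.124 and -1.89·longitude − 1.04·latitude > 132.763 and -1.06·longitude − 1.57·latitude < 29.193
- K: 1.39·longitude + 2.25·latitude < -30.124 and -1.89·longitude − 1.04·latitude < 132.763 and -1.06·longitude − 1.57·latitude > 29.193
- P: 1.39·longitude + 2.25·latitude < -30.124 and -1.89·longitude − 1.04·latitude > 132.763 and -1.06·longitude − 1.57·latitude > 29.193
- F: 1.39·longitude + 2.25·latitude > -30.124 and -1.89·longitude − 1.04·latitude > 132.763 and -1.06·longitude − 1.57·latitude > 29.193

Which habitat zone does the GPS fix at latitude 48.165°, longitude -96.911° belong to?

1.39·-96.911 + 2.25·48.165 = -26.335, which is > -30.124
-1.89·-96.911 − 1.04·48.165 = 133.070, which is > 132.763
-1.06·-96.911 − 1.57·48.165 = 27.107, which is < 29.193
This sign pattern matches G.

G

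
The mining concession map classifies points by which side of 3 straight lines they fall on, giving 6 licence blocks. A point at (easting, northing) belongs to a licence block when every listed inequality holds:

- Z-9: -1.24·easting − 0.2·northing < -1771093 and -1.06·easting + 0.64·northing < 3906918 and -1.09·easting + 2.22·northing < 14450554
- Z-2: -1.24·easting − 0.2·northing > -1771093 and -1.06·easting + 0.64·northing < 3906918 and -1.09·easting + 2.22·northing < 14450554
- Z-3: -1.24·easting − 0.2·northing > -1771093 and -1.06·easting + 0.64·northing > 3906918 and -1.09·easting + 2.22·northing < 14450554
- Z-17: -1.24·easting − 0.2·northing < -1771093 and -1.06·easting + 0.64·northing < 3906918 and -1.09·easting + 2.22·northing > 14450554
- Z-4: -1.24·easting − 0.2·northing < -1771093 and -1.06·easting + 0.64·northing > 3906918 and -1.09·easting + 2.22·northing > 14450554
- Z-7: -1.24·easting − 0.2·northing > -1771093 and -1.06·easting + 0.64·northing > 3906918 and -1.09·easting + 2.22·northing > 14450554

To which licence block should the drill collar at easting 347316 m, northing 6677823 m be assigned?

Z-2

-1.24·347316 − 0.2·6677823 = -1766236.440, which is > -1771093
-1.06·347316 + 0.64·6677823 = 3905651.760, which is < 3906918
-1.09·347316 + 2.22·6677823 = 14446192.620, which is < 14450554
This sign pattern matches Z-2.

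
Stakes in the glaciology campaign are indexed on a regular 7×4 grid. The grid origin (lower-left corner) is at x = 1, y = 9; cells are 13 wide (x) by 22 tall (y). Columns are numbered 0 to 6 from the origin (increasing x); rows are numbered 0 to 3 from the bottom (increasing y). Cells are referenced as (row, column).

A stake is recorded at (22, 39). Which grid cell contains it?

Column index: ⌊(22 − 1) / 13⌋ = ⌊1.615⌋ = 1
Row offset from origin: ⌊(39 − 9) / 22⌋ = ⌊1.364⌋ = 1 → row 1

(1, 1)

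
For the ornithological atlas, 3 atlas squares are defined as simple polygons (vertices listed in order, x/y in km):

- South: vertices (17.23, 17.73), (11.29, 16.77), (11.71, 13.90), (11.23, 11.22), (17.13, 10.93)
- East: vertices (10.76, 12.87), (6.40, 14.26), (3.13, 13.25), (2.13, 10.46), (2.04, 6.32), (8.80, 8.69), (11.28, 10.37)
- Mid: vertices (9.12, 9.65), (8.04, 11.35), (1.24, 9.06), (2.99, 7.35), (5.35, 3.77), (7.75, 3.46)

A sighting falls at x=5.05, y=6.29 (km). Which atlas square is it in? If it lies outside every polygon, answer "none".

Cast a ray rightward from (5.05, 6.29). For each polygon, the edges (by vertex number in listed order) whose endpoints lie on opposite sides of y = 6.29, where each meets that height, and whether that is right or left of the point:
South: no edge straddles that height → 0 crossings.
East: no edge straddles that height → 0 crossings.
Mid: 4–5 at x≈3.689 (left), 6–1 at x≈8.376 (right) → 1 crossing.
Only Mid has an odd count, so the point is inside Mid.

Mid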